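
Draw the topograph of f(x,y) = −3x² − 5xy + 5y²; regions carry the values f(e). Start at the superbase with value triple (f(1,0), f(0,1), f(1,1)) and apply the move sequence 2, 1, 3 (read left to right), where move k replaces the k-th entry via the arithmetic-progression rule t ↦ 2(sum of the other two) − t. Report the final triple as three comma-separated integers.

start (-3,5,-3) = (f(1,0),f(0,1),f(1,1))
replace slot 2: 2·((-3)+(-3)) − 5 = -17 → (-3,-17,-3)
replace slot 1: 2·((-17)+(-3)) − (-3) = -37 → (-37,-17,-3)
replace slot 3: 2·((-37)+(-17)) − (-3) = -105 → (-37,-17,-105)

-37,-17,-105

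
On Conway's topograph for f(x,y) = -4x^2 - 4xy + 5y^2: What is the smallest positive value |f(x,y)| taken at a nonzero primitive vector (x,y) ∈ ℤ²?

descent: ρ → (5,4,-4)  [lands on river]
river: ρ → (-4,4,5)
river: ρ → (5,6,-3)
river: ρ → (-3,6,5)
closes: descent 1, river 4
min |a| on river = 3

3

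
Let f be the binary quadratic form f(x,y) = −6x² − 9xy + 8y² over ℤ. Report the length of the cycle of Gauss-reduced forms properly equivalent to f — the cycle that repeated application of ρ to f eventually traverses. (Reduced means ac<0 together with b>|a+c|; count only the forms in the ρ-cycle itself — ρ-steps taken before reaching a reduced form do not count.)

D = 273, ⌊√D⌋ = 16
descent: ρ → (8,9,-6)  [lands on river]
river: ρ → (-6,15,2)
river: ρ → (2,13,-13)
river: ρ → (-13,13,2)
river: ρ → (2,15,-6)
river: ρ → (-6,9,8)
river: ρ → (8,7,-7)
river: ρ → (-7,7,8)
ρ-cycle length = 8 (tail of 1 descent step not counted)

8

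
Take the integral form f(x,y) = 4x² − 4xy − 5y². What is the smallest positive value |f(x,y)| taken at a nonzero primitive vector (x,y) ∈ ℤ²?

descent: ρ → (-5,4,4)  [lands on river]
river: ρ → (4,4,-5)
river: ρ → (-5,6,3)
river: ρ → (3,6,-5)
closes: descent 1, river 4
min |a| on river = 3

3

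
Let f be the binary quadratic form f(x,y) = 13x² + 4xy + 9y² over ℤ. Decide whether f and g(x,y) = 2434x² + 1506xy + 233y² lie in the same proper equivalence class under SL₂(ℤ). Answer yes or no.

D₁ = -452, D₂ = -452
f: flip: (13,4,9)→(9,-4,13)
f: reduced (well bottom): (9,-4,13) with a≤c, −a<b≤a
g: flip: (2434,1506,233)→(233,-1506,2434)
g: translate: b→-108 (≡-1506 mod 466), so (233,-1506,2434)→(233,-108,13)
g: flip: (233,-108,13)→(13,108,233)
g: translate: b→4 (≡108 mod 26), so (13,108,233)→(13,4,9)
g: flip: (13,4,9)→(9,-4,13)
g: reduced (well bottom): (9,-4,13) with a≤c, −a<b≤a
reduced forms (9, -4, 13) vs (9, -4, 13) ⇒ equivalent

yes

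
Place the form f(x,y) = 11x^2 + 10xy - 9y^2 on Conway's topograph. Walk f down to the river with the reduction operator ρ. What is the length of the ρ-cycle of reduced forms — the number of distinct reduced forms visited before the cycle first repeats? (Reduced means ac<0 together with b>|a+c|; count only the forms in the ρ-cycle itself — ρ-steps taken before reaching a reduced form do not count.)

D = 496, ⌊√D⌋ = 22
river: ρ → (-9,8,12)
river: ρ → (12,16,-5)
river: ρ → (-5,14,15)
river: ρ → (15,16,-4)
river: ρ → (-4,16,15)
river: ρ → (15,14,-5)
river: ρ → (-5,16,12)
river: ρ → (12,8,-9)
river: ρ → (-9,10,11)
river: ρ → (11,12,-8)
river: ρ → (-8,20,3)
river: ρ → (3,22,-1)
river: ρ → (-1,22,3)
river: ρ → (3,20,-8)
river: ρ → (-8,12,11)
river: ρ → (11,10,-9)
ρ-cycle length = 16 (tail of 0 descent steps not counted)

16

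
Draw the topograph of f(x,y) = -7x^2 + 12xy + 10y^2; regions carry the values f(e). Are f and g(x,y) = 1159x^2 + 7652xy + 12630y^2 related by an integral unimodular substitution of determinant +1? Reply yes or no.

D₁ = 424, D₂ = 424
river cycle of f (length 18): (10, 8, -9), (-9, 10, 9), (9, 8, -10), (-10, 12, 7), (7, 16, -6), (-6, 20, 1), (1, 20, -6), (-6, 16, 7), (7, 12, -10), (-10, 8, 9), … (8 more)
river cycle of g (length 18): (10, 8, -9), (-9, 10, 9), (9, 8, -10), (-10, 12, 7), (7, 16, -6), (-6, 20, 1), (1, 20, -6), (-6, 16, 7), (7, 12, -10), (-10, 8, 9), … (8 more)
cycles coincide ⇒ equivalent

yes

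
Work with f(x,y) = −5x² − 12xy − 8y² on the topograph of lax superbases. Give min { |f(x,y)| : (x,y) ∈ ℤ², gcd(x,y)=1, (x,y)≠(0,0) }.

translate: b→2 (≡12 mod 10), so (5,12,8)→(5,2,1)
flip: (5,2,1)→(1,-2,5)
translate: b→0 (≡-2 mod 2), so (1,-2,5)→(1,0,4)
reduced (well bottom): (1,0,4) with a≤c, −a<b≤a
well minimum |f| = |-1| = 1 (negative-definite)

1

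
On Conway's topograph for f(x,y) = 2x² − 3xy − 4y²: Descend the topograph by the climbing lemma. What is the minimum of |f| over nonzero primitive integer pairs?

descent: ρ → (-4,3,2)  [lands on river]
river: ρ → (2,5,-2)
river: ρ → (-2,3,4)
river: ρ → (4,5,-1)
river: ρ → (-1,5,4)
river: ρ → (4,3,-2)
river: ρ → (-2,5,2)
river: ρ → (2,3,-4)
river: ρ → (-4,5,1)
river: ρ → (1,5,-4)
closes: descent 1, river 10
min |a| on river = 1

1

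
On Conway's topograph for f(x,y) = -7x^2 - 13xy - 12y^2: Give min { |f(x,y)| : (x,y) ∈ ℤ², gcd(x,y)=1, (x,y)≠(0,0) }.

translate: b→-1 (≡13 mod 14), so (7,13,12)→(7,-1,6)
flip: (7,-1,6)→(6,1,7)
reduced (well bottom): (6,1,7) with a≤c, −a<b≤a
well minimum |f| = |-6| = 6 (negative-definite)

6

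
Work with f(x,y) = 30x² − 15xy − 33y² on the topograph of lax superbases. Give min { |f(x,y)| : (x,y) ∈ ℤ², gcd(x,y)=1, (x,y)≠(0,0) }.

descent: ρ → (-33,15,30)  [lands on river]
river: ρ → (30,45,-18)
river: ρ → (-18,63,3)
river: ρ → (3,63,-18)
river: ρ → (-18,45,30)
river: ρ → (30,15,-33)
river: ρ → (-33,51,12)
river: ρ → (12,45,-45)
river: ρ → (-45,45,12)
river: ρ → (12,51,-33)
closes: descent 1, river 10
min |a| on river = 3

3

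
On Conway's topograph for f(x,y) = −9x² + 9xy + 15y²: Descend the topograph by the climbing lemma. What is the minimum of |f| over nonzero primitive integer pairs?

river: ρ → (15,21,-3)
river: ρ → (-3,21,15)
river: ρ → (15,9,-9)
river: ρ → (-9,9,15)
closes: descent 0, river 4
min |a| on river = 3

3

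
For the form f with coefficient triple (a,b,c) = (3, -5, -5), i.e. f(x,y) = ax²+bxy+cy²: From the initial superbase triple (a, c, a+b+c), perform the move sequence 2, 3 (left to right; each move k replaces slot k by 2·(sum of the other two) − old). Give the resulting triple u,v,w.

start (3,-5,-7) = (f(1,0),f(0,1),f(1,1))
replace slot 2: 2·(3+(-7)) − (-5) = -3 → (3,-3,-7)
replace slot 3: 2·(3+(-3)) − (-7) = 7 → (3,-3,7)

3,-3,7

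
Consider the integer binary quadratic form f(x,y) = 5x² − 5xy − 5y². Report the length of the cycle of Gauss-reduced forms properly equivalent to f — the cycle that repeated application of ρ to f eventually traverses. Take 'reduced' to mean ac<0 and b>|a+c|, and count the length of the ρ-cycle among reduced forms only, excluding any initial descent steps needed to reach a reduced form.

D = 125, ⌊√D⌋ = 11
descent: ρ → (-5,5,5)  [lands on river]
river: ρ → (5,5,-5)
ρ-cycle length = 2 (tail of 1 descent step not counted)

2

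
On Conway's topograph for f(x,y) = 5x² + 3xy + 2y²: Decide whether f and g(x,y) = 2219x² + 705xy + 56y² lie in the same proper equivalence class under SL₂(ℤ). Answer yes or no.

D₁ = -31, D₂ = -31
f: flip: (5,3,2)→(2,-3,5)
f: translate: b→1 (≡-3 mod 4), so (2,-3,5)→(2,1,4)
f: reduced (well bottom): (2,1,4) with a≤c, −a<b≤a
g: flip: (2219,705,56)→(56,-705,2219)
g: translate: b→-33 (≡-705 mod 112), so (56,-705,2219)→(56,-33,5)
g: flip: (56,-33,5)→(5,33,56)
g: translate: b→3 (≡33 mod 10), so (5,33,56)→(5,3,2)
g: flip: (5,3,2)→(2,-3,5)
g: translate: b→1 (≡-3 mod 4), so (2,-3,5)→(2,1,4)
g: reduced (well bottom): (2,1,4) with a≤c, −a<b≤a
reduced forms (2, 1, 4) vs (2, 1, 4) ⇒ equivalent

yes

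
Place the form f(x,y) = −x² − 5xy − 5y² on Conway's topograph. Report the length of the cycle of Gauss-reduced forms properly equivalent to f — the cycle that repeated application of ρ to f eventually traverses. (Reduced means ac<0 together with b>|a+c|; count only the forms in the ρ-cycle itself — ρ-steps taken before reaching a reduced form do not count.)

D = 5, ⌊√D⌋ = 2
descent: ρ → (-5,5,-1)
descent: ρ → (-1,1,1)  [lands on river]
river: ρ → (1,1,-1)
ρ-cycle length = 2 (tail of 2 descent steps not counted)

2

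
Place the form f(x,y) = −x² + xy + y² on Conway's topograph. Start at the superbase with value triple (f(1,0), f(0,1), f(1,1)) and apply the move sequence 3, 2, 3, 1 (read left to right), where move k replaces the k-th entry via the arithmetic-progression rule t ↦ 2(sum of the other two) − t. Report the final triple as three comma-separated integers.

start (-1,1,1) = (f(1,0),f(0,1),f(1,1))
replace slot 3: 2·((-1)+1) − 1 = -1 → (-1,1,-1)
replace slot 2: 2·((-1)+(-1)) − 1 = -5 → (-1,-5,-1)
replace slot 3: 2·((-1)+(-5)) − (-1) = -11 → (-1,-5,-11)
replace slot 1: 2·((-5)+(-11)) − (-1) = -31 → (-31,-5,-11)

-31,-5,-11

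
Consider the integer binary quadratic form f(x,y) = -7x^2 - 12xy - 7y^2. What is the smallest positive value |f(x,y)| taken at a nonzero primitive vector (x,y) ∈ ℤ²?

translate: b→-2 (≡12 mod 14), so (7,12,7)→(7,-2,2)
flip: (7,-2,2)→(2,2,7)
reduced (well bottom): (2,2,7) with a≤c, −a<b≤a
well minimum |f| = |-2| = 2 (negative-definite)

2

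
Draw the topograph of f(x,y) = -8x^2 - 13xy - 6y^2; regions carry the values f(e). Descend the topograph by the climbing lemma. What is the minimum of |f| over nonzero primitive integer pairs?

translate: b→-3 (≡13 mod 16), so (8,13,6)→(8,-3,1)
flip: (8,-3,1)→(1,3,8)
translate: b→1 (≡3 mod 2), so (1,3,8)→(1,1,6)
reduced (well bottom): (1,1,6) with a≤c, −a<b≤a
well minimum |f| = |-1| = 1 (negative-definite)

1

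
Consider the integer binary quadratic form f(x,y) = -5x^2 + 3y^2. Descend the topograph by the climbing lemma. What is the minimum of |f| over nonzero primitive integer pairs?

descent: ρ → (3,6,-2)  [lands on river]
river: ρ → (-2,6,3)
closes: descent 1, river 2
min |a| on river = 2

2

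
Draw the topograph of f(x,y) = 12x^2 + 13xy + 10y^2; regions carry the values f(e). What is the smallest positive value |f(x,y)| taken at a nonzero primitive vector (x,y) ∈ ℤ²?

translate: b→-11 (≡13 mod 24), so (12,13,10)→(12,-11,9)
flip: (12,-11,9)→(9,11,12)
translate: b→-7 (≡11 mod 18), so (9,11,12)→(9,-7,10)
reduced (well bottom): (9,-7,10) with a≤c, −a<b≤a
well minimum = a = 9

9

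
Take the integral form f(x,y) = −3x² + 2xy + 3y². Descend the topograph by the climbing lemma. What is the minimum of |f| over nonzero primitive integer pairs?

river: ρ → (3,4,-2)
river: ρ → (-2,4,3)
river: ρ → (3,2,-3)
river: ρ → (-3,4,2)
river: ρ → (2,4,-3)
river: ρ → (-3,2,3)
closes: descent 0, river 6
min |a| on river = 2

2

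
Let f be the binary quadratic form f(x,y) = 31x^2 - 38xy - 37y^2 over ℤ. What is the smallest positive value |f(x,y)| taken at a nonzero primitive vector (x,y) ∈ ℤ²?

descent: ρ → (-37,38,31)  [lands on river]
river: ρ → (31,24,-44)
river: ρ → (-44,64,11)
river: ρ → (11,68,-32)
river: ρ → (-32,60,19)
river: ρ → (19,54,-41)
river: ρ → (-41,28,32)
river: ρ → (32,36,-37)
closes: descent 1, river 8
min |a| on river = 11

11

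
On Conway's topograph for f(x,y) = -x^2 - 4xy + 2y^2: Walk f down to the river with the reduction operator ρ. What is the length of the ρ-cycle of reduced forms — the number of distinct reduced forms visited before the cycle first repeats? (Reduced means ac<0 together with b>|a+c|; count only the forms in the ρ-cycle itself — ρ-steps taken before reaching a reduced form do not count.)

D = 24, ⌊√D⌋ = 4
descent: ρ → (2,4,-1)  [lands on river]
river: ρ → (-1,4,2)
ρ-cycle length = 2 (tail of 1 descent step not counted)

2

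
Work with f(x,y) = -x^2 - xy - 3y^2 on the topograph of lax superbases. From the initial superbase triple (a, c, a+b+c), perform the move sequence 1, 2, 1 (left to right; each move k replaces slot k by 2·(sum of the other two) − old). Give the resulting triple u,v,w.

start (-1,-3,-5) = (f(1,0),f(0,1),f(1,1))
replace slot 1: 2·((-3)+(-5)) − (-1) = -15 → (-15,-3,-5)
replace slot 2: 2·((-15)+(-5)) − (-3) = -37 → (-15,-37,-5)
replace slot 1: 2·((-37)+(-5)) − (-15) = -69 → (-69,-37,-5)

-69,-37,-5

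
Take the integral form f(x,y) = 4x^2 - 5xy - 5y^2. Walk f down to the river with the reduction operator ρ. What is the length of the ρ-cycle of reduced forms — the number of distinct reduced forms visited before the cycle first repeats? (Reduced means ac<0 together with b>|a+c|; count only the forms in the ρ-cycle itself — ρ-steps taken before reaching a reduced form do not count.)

D = 105, ⌊√D⌋ = 10
descent: ρ → (-5,5,4)  [lands on river]
river: ρ → (4,3,-6)
river: ρ → (-6,9,1)
river: ρ → (1,9,-6)
river: ρ → (-6,3,4)
river: ρ → (4,5,-5)
ρ-cycle length = 6 (tail of 1 descent step not counted)

6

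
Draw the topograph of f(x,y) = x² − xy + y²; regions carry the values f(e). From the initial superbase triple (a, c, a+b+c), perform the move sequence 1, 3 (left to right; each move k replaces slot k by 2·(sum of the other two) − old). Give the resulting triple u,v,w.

start (1,1,1) = (f(1,0),f(0,1),f(1,1))
replace slot 1: 2·(1+1) − 1 = 3 → (3,1,1)
replace slot 3: 2·(3+1) − 1 = 7 → (3,1,7)

3,1,7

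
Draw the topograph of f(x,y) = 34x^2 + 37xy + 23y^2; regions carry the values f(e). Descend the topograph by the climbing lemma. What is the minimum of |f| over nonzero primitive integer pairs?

translate: b→-31 (≡37 mod 68), so (34,37,23)→(34,-31,20)
flip: (34,-31,20)→(20,31,34)
translate: b→-9 (≡31 mod 40), so (20,31,34)→(20,-9,23)
reduced (well bottom): (20,-9,23) with a≤c, −a<b≤a
well minimum = a = 20

20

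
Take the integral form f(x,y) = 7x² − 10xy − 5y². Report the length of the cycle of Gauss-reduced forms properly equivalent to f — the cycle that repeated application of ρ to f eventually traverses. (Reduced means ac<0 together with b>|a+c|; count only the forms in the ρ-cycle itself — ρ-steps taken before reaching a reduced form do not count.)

D = 240, ⌊√D⌋ = 15
descent: ρ → (-5,10,7)  [lands on river]
river: ρ → (7,4,-8)
river: ρ → (-8,12,3)
river: ρ → (3,12,-8)
river: ρ → (-8,4,7)
river: ρ → (7,10,-5)
ρ-cycle length = 6 (tail of 1 descent step not counted)

6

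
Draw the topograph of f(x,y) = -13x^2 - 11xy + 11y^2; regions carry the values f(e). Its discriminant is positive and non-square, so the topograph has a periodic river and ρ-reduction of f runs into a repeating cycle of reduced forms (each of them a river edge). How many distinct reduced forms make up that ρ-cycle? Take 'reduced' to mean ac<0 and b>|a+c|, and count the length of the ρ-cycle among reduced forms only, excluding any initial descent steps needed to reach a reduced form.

D = 693, ⌊√D⌋ = 26
descent: ρ → (11,11,-13)  [lands on river]
river: ρ → (-13,15,9)
river: ρ → (9,21,-7)
river: ρ → (-7,21,9)
river: ρ → (9,15,-13)
river: ρ → (-13,11,11)
ρ-cycle length = 6 (tail of 1 descent step not counted)

6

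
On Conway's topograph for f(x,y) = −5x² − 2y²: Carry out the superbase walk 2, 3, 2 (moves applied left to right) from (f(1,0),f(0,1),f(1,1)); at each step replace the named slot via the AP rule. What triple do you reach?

start (-5,-2,-7) = (f(1,0),f(0,1),f(1,1))
replace slot 2: 2·((-5)+(-7)) − (-2) = -22 → (-5,-22,-7)
replace slot 3: 2·((-5)+(-22)) − (-7) = -47 → (-5,-22,-47)
replace slot 2: 2·((-5)+(-47)) − (-22) = -82 → (-5,-82,-47)

-5,-82,-47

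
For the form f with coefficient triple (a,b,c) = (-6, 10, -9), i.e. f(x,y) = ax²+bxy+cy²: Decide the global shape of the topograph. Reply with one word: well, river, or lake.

D = b²−4ac = 10² − 4·(-6)·(-9) = -116
D < 0 ⇒ definite ⇒ every region one sign ⇒ single well

well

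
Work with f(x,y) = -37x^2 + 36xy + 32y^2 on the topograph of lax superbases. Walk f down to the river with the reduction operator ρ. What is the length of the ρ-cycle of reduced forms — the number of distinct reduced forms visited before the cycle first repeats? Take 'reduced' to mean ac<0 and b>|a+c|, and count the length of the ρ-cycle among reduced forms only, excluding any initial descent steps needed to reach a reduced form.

D = 6032, ⌊√D⌋ = 77
river: ρ → (32,28,-41)
river: ρ → (-41,54,19)
river: ρ → (19,60,-32)
river: ρ → (-32,68,11)
river: ρ → (11,64,-44)
river: ρ → (-44,24,31)
river: ρ → (31,38,-37)
river: ρ → (-37,36,32)
ρ-cycle length = 8 (tail of 0 descent steps not counted)

8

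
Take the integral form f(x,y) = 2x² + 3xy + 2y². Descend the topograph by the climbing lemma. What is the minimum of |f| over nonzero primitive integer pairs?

translate: b→-1 (≡3 mod 4), so (2,3,2)→(2,-1,1)
flip: (2,-1,1)→(1,1,2)
reduced (well bottom): (1,1,2) with a≤c, −a<b≤a
well minimum = a = 1

1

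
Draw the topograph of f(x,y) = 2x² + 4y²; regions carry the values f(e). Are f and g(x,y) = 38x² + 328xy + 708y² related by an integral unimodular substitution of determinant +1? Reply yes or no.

D₁ = -32, D₂ = -32
f: reduced (well bottom): (2,0,4) with a≤c, −a<b≤a
g: translate: b→24 (≡328 mod 76), so (38,328,708)→(38,24,4)
g: flip: (38,24,4)→(4,-24,38)
g: translate: b→0 (≡-24 mod 8), so (4,-24,38)→(4,0,2)
g: flip: (4,0,2)→(2,0,4)
g: reduced (well bottom): (2,0,4) with a≤c, −a<b≤a
reduced forms (2, 0, 4) vs (2, 0, 4) ⇒ equivalent

yes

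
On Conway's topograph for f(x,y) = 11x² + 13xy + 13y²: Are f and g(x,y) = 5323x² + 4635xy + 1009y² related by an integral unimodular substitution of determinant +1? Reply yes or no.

D₁ = -403, D₂ = -403
f: translate: b→-9 (≡13 mod 22), so (11,13,13)→(11,-9,11)
f: flip: (11,-9,11)→(11,9,11)
f: reduced (well bottom): (11,9,11) with a≤c, −a<b≤a
g: flip: (5323,4635,1009)→(1009,-4635,5323)
g: translate: b→-599 (≡-4635 mod 2018), so (1009,-4635,5323)→(1009,-599,89)
g: flip: (1009,-599,89)→(89,599,1009)
g: translate: b→65 (≡599 mod 178), so (89,599,1009)→(89,65,13)
g: flip: (89,65,13)→(13,-65,89)
g: translate: b→13 (≡-65 mod 26), so (13,-65,89)→(13,13,11)
g: flip: (13,13,11)→(11,-13,13)
g: translate: b→9 (≡-13 mod 22), so (11,-13,13)→(11,9,11)
g: reduced (well bottom): (11,9,11) with a≤c, −a<b≤a
reduced forms (11, 9, 11) vs (11, 9, 11) ⇒ equivalent

yes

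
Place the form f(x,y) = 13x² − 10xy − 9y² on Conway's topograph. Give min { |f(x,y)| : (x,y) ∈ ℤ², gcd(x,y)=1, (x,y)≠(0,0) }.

descent: ρ → (-9,10,13)  [lands on river]
river: ρ → (13,16,-6)
river: ρ → (-6,20,7)
river: ρ → (7,22,-3)
river: ρ → (-3,20,14)
river: ρ → (14,8,-9)
closes: descent 1, river 6
min |a| on river = 3

3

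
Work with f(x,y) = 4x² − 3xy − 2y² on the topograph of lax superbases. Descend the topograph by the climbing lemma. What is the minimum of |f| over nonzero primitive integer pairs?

descent: ρ → (-2,3,4)  [lands on river]
river: ρ → (4,5,-1)
river: ρ → (-1,5,4)
river: ρ → (4,3,-2)
river: ρ → (-2,5,2)
river: ρ → (2,3,-4)
river: ρ → (-4,5,1)
river: ρ → (1,5,-4)
river: ρ → (-4,3,2)
river: ρ → (2,5,-2)
closes: descent 1, river 10
min |a| on river = 1

1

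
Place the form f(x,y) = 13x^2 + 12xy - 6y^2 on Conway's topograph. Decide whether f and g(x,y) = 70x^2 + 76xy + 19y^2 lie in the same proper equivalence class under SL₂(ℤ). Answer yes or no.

D₁ = 456, D₂ = 456
river cycle of f (length 10): (-6, 12, 13), (13, 14, -5), (-5, 16, 10), (10, 4, -11), (-11, 18, 3), (3, 18, -11), (-11, 4, 10), (10, 16, -5), (-5, 14, 13), (13, 12, -6)
river cycle of g (length 10): (-6, 12, 13), (13, 14, -5), (-5, 16, 10), (10, 4, -11), (-11, 18, 3), (3, 18, -11), (-11, 4, 10), (10, 16, -5), (-5, 14, 13), (13, 12, -6)
cycles coincide ⇒ equivalent

yes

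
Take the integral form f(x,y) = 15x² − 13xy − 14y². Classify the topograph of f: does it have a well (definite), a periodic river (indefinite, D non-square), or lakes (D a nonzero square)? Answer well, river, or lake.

D = b²−4ac = (-13)² − 4·15·(-14) = 1009
D > 0 non-square ⇒ indefinite ⇒ periodic river

river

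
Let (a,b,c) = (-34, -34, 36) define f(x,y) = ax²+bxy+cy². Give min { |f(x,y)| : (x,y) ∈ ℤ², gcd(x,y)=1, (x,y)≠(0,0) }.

descent: ρ → (36,34,-34)  [lands on river]
river: ρ → (-34,34,36)
river: ρ → (36,38,-32)
river: ρ → (-32,26,42)
river: ρ → (42,58,-16)
river: ρ → (-16,70,18)
river: ρ → (18,74,-8)
river: ρ → (-8,70,36)
river: ρ → (36,74,-4)
river: ρ → (-4,70,72)
river: ρ → (72,74,-2)
river: ρ → (-2,74,72)
river: ρ → (72,70,-4)
river: ρ → (-4,74,36)
river: ρ → (36,70,-8)
river: ρ → (-8,74,18)
river: ρ → (18,70,-16)
river: ρ → (-16,58,42)
river: ρ → (42,26,-32)
river: ρ → (-32,38,36)
closes: descent 1, river 20
min |a| on river = 2

2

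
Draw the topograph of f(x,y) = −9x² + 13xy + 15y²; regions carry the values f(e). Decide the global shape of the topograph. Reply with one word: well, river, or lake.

D = b²−4ac = 13² − 4·(-9)·15 = 709
D > 0 non-square ⇒ indefinite ⇒ periodic river

river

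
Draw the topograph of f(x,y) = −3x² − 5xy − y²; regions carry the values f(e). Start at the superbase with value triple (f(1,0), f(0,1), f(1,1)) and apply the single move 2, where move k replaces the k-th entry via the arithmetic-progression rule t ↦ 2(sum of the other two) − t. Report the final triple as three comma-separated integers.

start (-3,-1,-9) = (f(1,0),f(0,1),f(1,1))
replace slot 2: 2·((-3)+(-9)) − (-1) = -23 → (-3,-23,-9)

-3,-23,-9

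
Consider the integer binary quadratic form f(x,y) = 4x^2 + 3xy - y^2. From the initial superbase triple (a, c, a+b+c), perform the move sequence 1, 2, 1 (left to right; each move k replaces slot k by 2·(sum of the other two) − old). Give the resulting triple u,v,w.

start (4,-1,6) = (f(1,0),f(0,1),f(1,1))
replace slot 1: 2·((-1)+6) − 4 = 6 → (6,-1,6)
replace slot 2: 2·(6+6) − (-1) = 25 → (6,25,6)
replace slot 1: 2·(25+6) − 6 = 56 → (56,25,6)

56,25,6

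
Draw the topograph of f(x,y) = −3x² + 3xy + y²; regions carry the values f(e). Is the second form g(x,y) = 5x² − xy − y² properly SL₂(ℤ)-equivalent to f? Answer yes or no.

D₁ = 21, D₂ = 21
river cycle of f (length 2): (1, 3, -3), (-3, 3, 1)
river cycle of g (length 2): (-1, 3, 3), (3, 3, -1)
cycles differ ⇒ inequivalent

no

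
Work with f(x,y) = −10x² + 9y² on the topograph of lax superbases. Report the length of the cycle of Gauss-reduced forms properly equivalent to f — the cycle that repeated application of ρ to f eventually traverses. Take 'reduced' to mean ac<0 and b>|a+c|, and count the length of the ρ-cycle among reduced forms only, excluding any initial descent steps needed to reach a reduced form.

D = 360, ⌊√D⌋ = 18
descent: ρ → (9,18,-1)  [lands on river]
river: ρ → (-1,18,9)
ρ-cycle length = 2 (tail of 1 descent step not counted)

2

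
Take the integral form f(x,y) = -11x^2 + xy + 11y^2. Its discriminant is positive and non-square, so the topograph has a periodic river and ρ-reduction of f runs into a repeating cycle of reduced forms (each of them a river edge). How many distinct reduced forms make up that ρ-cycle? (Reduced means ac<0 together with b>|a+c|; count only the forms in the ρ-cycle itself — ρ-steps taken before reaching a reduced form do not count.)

D = 485, ⌊√D⌋ = 22
river: ρ → (11,21,-1)
river: ρ → (-1,21,11)
river: ρ → (11,1,-11)
river: ρ → (-11,21,1)
river: ρ → (1,21,-11)
river: ρ → (-11,1,11)
ρ-cycle length = 6 (tail of 0 descent steps not counted)

6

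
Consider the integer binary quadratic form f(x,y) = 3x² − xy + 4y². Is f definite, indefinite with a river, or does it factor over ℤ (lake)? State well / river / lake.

D = b²−4ac = (-1)² − 4·3·4 = -47
D < 0 ⇒ definite ⇒ every region one sign ⇒ single well

well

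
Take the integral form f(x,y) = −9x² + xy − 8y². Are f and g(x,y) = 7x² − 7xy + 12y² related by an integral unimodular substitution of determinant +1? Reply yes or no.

D₁ = -287, D₂ = -287
f is negative-definite; reduce −f:
−f: flip: (9,-1,8)→(8,1,9)
−f: reduced (well bottom): (8,1,9) with a≤c, −a<b≤a
flip sign back: reduced form of f is (-8,-1,-9)
g: translate: b→7 (≡-7 mod 14), so (7,-7,12)→(7,7,12)
g: reduced (well bottom): (7,7,12) with a≤c, −a<b≤a
reduced forms (-8, -1, -9) vs (7, 7, 12) ⇒ inequivalent

no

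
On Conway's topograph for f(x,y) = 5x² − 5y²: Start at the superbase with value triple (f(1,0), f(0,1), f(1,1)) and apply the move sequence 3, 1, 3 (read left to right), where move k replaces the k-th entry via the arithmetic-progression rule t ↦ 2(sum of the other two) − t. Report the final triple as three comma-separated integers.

start (5,-5,0) = (f(1,0),f(0,1),f(1,1))
replace slot 3: 2·(5+(-5)) − 0 = 0 → (5,-5,0)
replace slot 1: 2·((-5)+0) − 5 = -15 → (-15,-5,0)
replace slot 3: 2·((-15)+(-5)) − 0 = -40 → (-15,-5,-40)

-15,-5,-40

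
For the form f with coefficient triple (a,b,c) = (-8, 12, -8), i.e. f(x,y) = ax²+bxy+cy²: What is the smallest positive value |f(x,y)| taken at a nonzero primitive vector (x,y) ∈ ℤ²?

translate: b→4 (≡-12 mod 16), so (8,-12,8)→(8,4,4)
flip: (8,4,4)→(4,-4,8)
translate: b→4 (≡-4 mod 8), so (4,-4,8)→(4,4,8)
reduced (well bottom): (4,4,8) with a≤c, −a<b≤a
well minimum |f| = |-4| = 4 (negative-definite)

4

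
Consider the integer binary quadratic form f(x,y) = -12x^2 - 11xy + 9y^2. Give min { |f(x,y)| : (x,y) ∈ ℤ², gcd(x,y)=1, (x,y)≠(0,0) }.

descent: ρ → (9,11,-12)  [lands on river]
river: ρ → (-12,13,8)
river: ρ → (8,19,-6)
river: ρ → (-6,17,11)
river: ρ → (11,5,-12)
river: ρ → (-12,19,4)
river: ρ → (4,21,-7)
river: ρ → (-7,21,4)
river: ρ → (4,19,-12)
river: ρ → (-12,5,11)
river: ρ → (11,17,-6)
river: ρ → (-6,19,8)
river: ρ → (8,13,-12)
river: ρ → (-12,11,9)
river: ρ → (9,7,-14)
river: ρ → (-14,21,2)
river: ρ → (2,23,-3)
river: ρ → (-3,19,16)
river: ρ → (16,13,-6)
river: ρ → (-6,23,1)
river: ρ → (1,23,-6)
river: ρ → (-6,13,16)
river: ρ → (16,19,-3)
river: ρ → (-3,23,2)
river: ρ → (2,21,-14)
river: ρ → (-14,7,9)
closes: descent 1, river 26
min |a| on river = 1

1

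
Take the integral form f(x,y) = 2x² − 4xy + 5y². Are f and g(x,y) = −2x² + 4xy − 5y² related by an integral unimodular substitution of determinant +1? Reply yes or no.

D₁ = -24, D₂ = -24
f: translate: b→0 (≡-4 mod 4), so (2,-4,5)→(2,0,3)
f: reduced (well bottom): (2,0,3) with a≤c, −a<b≤a
g is negative-definite; reduce −g:
−g: translate: b→0 (≡-4 mod 4), so (2,-4,5)→(2,0,3)
−g: reduced (well bottom): (2,0,3) with a≤c, −a<b≤a
flip sign back: reduced form of g is (-2,0,-3)
reduced forms (2, 0, 3) vs (-2, 0, -3) ⇒ inequivalent

no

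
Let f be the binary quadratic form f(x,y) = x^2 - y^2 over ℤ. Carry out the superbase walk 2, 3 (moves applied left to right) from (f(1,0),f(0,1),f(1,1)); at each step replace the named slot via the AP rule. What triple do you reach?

start (1,-1,0) = (f(1,0),f(0,1),f(1,1))
replace slot 2: 2·(1+0) − (-1) = 3 → (1,3,0)
replace slot 3: 2·(1+3) − 0 = 8 → (1,3,8)

1,3,8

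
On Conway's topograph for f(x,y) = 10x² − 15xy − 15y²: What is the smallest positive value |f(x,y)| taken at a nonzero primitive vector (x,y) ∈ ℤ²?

descent: ρ → (-15,15,10)  [lands on river]
river: ρ → (10,25,-5)
river: ρ → (-5,25,10)
river: ρ → (10,15,-15)
closes: descent 1, river 4
min |a| on river = 5

5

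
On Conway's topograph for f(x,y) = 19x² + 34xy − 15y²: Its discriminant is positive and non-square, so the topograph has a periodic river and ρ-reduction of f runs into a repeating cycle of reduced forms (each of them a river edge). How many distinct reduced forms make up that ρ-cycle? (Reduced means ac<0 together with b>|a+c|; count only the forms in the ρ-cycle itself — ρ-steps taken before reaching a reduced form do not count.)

D = 2296, ⌊√D⌋ = 47
river: ρ → (-15,26,27)
river: ρ → (27,28,-14)
river: ρ → (-14,28,27)
river: ρ → (27,26,-15)
river: ρ → (-15,34,19)
river: ρ → (19,42,-7)
river: ρ → (-7,42,19)
river: ρ → (19,34,-15)
ρ-cycle length = 8 (tail of 0 descent steps not counted)

8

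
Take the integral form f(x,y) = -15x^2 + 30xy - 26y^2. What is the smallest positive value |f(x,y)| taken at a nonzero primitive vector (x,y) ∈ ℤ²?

translate: b→0 (≡-30 mod 30), so (15,-30,26)→(15,0,11)
flip: (15,0,11)→(11,0,15)
reduced (well bottom): (11,0,15) with a≤c, −a<b≤a
well minimum |f| = |-11| = 11 (negative-definite)

11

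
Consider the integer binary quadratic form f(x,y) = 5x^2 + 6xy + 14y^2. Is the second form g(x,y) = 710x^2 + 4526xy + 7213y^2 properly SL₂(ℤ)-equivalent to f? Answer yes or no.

D₁ = -244, D₂ = -244
f: translate: b→-4 (≡6 mod 10), so (5,6,14)→(5,-4,13)
f: reduced (well bottom): (5,-4,13) with a≤c, −a<b≤a
g: translate: b→266 (≡4526 mod 1420), so (710,4526,7213)→(710,266,25)
g: flip: (710,266,25)→(25,-266,710)
g: translate: b→-16 (≡-266 mod 50), so (25,-266,710)→(25,-16,5)
g: flip: (25,-16,5)→(5,16,25)
g: translate: b→-4 (≡16 mod 10), so (5,16,25)→(5,-4,13)
g: reduced (well bottom): (5,-4,13) with a≤c, −a<b≤a
reduced forms (5, -4, 13) vs (5, -4, 13) ⇒ equivalent

yes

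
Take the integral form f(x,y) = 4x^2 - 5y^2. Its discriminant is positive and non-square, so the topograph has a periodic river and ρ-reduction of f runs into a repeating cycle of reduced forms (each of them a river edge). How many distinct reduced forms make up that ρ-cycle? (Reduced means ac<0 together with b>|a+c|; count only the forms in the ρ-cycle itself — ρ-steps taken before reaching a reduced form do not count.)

D = 80, ⌊√D⌋ = 8
descent: ρ → (-5,0,4)
descent: ρ → (4,8,-1)  [lands on river]
river: ρ → (-1,8,4)
ρ-cycle length = 2 (tail of 2 descent steps not counted)

2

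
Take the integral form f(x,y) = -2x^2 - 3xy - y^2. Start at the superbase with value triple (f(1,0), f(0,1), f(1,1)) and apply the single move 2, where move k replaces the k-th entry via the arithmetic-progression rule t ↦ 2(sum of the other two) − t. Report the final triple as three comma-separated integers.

start (-2,-1,-6) = (f(1,0),f(0,1),f(1,1))
replace slot 2: 2·((-2)+(-6)) − (-1) = -15 → (-2,-15,-6)

-2,-15,-6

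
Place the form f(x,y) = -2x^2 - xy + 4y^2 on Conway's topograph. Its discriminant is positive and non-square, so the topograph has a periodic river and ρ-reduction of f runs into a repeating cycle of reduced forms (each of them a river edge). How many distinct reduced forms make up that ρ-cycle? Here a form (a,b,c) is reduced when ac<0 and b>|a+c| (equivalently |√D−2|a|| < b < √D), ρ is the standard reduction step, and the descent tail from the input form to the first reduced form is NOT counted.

D = 33, ⌊√D⌋ = 5
descent: ρ → (4,1,-2)
descent: ρ → (-2,3,3)  [lands on river]
river: ρ → (3,3,-2)
river: ρ → (-2,5,1)
river: ρ → (1,5,-2)
ρ-cycle length = 4 (tail of 2 descent steps not counted)

4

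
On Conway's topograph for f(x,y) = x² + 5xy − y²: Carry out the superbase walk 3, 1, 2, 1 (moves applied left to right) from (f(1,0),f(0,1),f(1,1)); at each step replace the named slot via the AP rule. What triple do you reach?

start (1,-1,5) = (f(1,0),f(0,1),f(1,1))
replace slot 3: 2·(1+(-1)) − 5 = -5 → (1,-1,-5)
replace slot 1: 2·((-1)+(-5)) − 1 = -13 → (-13,-1,-5)
replace slot 2: 2·((-13)+(-5)) − (-1) = -35 → (-13,-35,-5)
replace slot 1: 2·((-35)+(-5)) − (-13) = -67 → (-67,-35,-5)

-67,-35,-5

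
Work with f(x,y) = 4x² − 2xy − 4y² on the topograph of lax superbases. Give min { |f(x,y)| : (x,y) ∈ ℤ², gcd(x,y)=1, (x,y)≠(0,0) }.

descent: ρ → (-4,2,4)  [lands on river]
river: ρ → (4,6,-2)
river: ρ → (-2,6,4)
river: ρ → (4,2,-4)
river: ρ → (-4,6,2)
river: ρ → (2,6,-4)
closes: descent 1, river 6
min |a| on river = 2

2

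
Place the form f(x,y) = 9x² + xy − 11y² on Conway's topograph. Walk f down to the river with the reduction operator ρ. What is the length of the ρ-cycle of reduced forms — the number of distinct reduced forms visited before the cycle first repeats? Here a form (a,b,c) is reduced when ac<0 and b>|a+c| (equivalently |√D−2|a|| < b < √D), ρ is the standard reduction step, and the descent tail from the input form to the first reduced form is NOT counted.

D = 397, ⌊√D⌋ = 19
descent: ρ → (-11,-1,9)
descent: ρ → (9,19,-1)  [lands on river]
river: ρ → (-1,19,9)
river: ρ → (9,17,-3)
river: ρ → (-3,19,3)
river: ρ → (3,17,-9)
river: ρ → (-9,19,1)
river: ρ → (1,19,-9)
river: ρ → (-9,17,3)
river: ρ → (3,19,-3)
river: ρ → (-3,17,9)
ρ-cycle length = 10 (tail of 2 descent steps not counted)

10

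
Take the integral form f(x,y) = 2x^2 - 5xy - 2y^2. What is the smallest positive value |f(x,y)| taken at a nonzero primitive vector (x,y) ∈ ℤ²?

descent: ρ → (-2,5,2)  [lands on river]
river: ρ → (2,3,-4)
river: ρ → (-4,5,1)
river: ρ → (1,5,-4)
river: ρ → (-4,3,2)
river: ρ → (2,5,-2)
river: ρ → (-2,3,4)
river: ρ → (4,5,-1)
river: ρ → (-1,5,4)
river: ρ → (4,3,-2)
closes: descent 1, river 10
min |a| on river = 1

1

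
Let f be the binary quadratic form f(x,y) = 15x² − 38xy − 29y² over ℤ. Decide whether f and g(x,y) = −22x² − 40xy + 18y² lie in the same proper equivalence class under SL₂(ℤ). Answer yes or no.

D₁ = 3184, D₂ = 3184
river cycle of f (length 44): (-29, 38, 15), (15, 52, -8), (-8, 44, 39), (39, 34, -13), (-13, 44, 24), (24, 52, -5), (-5, 48, 44), (44, 40, -9), (-9, 50, 19), (19, 26, -33), … (34 more)
river cycle of g (length 20): (18, 40, -22), (-22, 48, 10), (10, 52, -12), (-12, 44, 26), (26, 8, -30), (-30, 52, 4), (4, 52, -30), (-30, 8, 26), (26, 44, -12), (-12, 52, 10), … (10 more)
cycles differ ⇒ inequivalent

no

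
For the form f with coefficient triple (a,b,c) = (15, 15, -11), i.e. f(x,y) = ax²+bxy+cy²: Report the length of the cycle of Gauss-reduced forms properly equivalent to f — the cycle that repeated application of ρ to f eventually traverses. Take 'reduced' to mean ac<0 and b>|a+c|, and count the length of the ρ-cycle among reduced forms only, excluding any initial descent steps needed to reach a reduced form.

D = 885, ⌊√D⌋ = 29
river: ρ → (-11,29,1)
river: ρ → (1,29,-11)
river: ρ → (-11,15,15)
river: ρ → (15,15,-11)
ρ-cycle length = 4 (tail of 0 descent steps not counted)

4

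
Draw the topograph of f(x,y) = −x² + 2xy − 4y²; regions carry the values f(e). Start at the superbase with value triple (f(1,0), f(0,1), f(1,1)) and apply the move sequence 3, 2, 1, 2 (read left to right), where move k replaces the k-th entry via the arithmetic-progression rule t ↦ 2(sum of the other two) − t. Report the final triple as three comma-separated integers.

start (-1,-4,-3) = (f(1,0),f(0,1),f(1,1))
replace slot 3: 2·((-1)+(-4)) − (-3) = -7 → (-1,-4,-7)
replace slot 2: 2·((-1)+(-7)) − (-4) = -12 → (-1,-12,-7)
replace slot 1: 2·((-12)+(-7)) − (-1) = -37 → (-37,-12,-7)
replace slot 2: 2·((-37)+(-7)) − (-12) = -76 → (-37,-76,-7)

-37,-76,-7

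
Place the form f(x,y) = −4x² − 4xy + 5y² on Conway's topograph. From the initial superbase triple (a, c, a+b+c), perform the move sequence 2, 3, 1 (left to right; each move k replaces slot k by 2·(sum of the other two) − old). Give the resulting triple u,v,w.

start (-4,5,-3) = (f(1,0),f(0,1),f(1,1))
replace slot 2: 2·((-4)+(-3)) − 5 = -19 → (-4,-19,-3)
replace slot 3: 2·((-4)+(-19)) − (-3) = -43 → (-4,-19,-43)
replace slot 1: 2·((-19)+(-43)) − (-4) = -120 → (-120,-19,-43)

-120,-19,-43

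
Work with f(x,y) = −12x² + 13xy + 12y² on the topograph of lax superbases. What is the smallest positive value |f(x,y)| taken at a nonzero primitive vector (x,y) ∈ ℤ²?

river: ρ → (12,11,-13)
river: ρ → (-13,15,10)
river: ρ → (10,25,-3)
river: ρ → (-3,23,18)
river: ρ → (18,13,-8)
river: ρ → (-8,19,12)
river: ρ → (12,5,-15)
river: ρ → (-15,25,2)
river: ρ → (2,27,-2)
river: ρ → (-2,25,15)
river: ρ → (15,5,-12)
river: ρ → (-12,19,8)
river: ρ → (8,13,-18)
river: ρ → (-18,23,3)
river: ρ → (3,25,-10)
river: ρ → (-10,15,13)
river: ρ → (13,11,-12)
river: ρ → (-12,13,12)
closes: descent 0, river 18
min |a| on river = 2

2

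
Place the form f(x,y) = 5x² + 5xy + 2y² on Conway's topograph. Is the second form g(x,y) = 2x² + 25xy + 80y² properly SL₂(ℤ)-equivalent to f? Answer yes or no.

D₁ = -15, D₂ = -15
f: flip: (5,5,2)→(2,-5,5)
f: translate: b→-1 (≡-5 mod 4), so (2,-5,5)→(2,-1,2)
f: flip: (2,-1,2)→(2,1,2)
f: reduced (well bottom): (2,1,2) with a≤c, −a<b≤a
g: translate: b→1 (≡25 mod 4), so (2,25,80)→(2,1,2)
g: reduced (well bottom): (2,1,2) with a≤c, −a<b≤a
reduced forms (2, 1, 2) vs (2, 1, 2) ⇒ equivalent

yes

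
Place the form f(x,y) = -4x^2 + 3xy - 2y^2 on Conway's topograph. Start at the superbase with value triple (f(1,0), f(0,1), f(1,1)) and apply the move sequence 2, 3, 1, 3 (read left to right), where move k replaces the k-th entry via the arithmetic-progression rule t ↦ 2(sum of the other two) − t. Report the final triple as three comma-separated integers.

start (-4,-2,-3) = (f(1,0),f(0,1),f(1,1))
replace slot 2: 2·((-4)+(-3)) − (-2) = -12 → (-4,-12,-3)
replace slot 3: 2·((-4)+(-12)) − (-3) = -29 → (-4,-12,-29)
replace slot 1: 2·((-12)+(-29)) − (-4) = -78 → (-78,-12,-29)
replace slot 3: 2·((-78)+(-12)) − (-29) = -151 → (-78,-12,-151)

-78,-12,-151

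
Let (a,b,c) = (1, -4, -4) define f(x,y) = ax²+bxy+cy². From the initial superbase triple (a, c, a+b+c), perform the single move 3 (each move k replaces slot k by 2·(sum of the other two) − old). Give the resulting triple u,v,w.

start (1,-4,-7) = (f(1,0),f(0,1),f(1,1))
replace slot 3: 2·(1+(-4)) − (-7) = 1 → (1,-4,1)

1,-4,1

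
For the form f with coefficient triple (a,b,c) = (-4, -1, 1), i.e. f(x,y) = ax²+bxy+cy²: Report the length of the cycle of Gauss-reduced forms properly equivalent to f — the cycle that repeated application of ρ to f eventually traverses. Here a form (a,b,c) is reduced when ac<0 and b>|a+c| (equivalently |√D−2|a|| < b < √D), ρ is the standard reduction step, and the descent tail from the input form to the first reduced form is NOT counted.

D = 17, ⌊√D⌋ = 4
descent: ρ → (1,3,-2)  [lands on river]
river: ρ → (-2,1,2)
river: ρ → (2,3,-1)
river: ρ → (-1,3,2)
river: ρ → (2,1,-2)
river: ρ → (-2,3,1)
ρ-cycle length = 6 (tail of 1 descent step not counted)

6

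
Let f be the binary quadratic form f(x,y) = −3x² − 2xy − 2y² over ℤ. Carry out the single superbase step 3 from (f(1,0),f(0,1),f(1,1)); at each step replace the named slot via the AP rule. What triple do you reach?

start (-3,-2,-7) = (f(1,0),f(0,1),f(1,1))
replace slot 3: 2·((-3)+(-2)) − (-7) = -3 → (-3,-2,-3)

-3,-2,-3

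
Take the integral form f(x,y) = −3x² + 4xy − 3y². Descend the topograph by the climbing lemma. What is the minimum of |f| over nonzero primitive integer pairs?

translate: b→2 (≡-4 mod 6), so (3,-4,3)→(3,2,2)
flip: (3,2,2)→(2,-2,3)
translate: b→2 (≡-2 mod 4), so (2,-2,3)→(2,2,3)
reduced (well bottom): (2,2,3) with a≤c, −a<b≤a
well minimum |f| = |-2| = 2 (negative-definite)

2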